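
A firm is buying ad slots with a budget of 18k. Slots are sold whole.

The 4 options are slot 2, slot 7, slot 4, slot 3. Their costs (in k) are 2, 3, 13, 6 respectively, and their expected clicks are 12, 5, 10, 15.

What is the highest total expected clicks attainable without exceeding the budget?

32

This is an integer program with binary decision variables.
Allowing fractional choices, the relaxed optimum would be about 37.4, but ad slots are indivisible.
slot 2 + slot 7 + slot 3: cost 2 + 3 + 6 = 11 ≤ 18, expected clicks 12 + 5 + 15 = 32.
slot 2 + slot 3: cost 2 + 6 = 8 ≤ 18, expected clicks 12 + 15 = 27.
Best is slot 2, slot 7, and slot 3 with total expected clicks 32.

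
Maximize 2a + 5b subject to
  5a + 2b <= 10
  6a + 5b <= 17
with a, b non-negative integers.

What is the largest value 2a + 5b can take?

15

Relaxing integrality, the LP optimum is 17.00 at (a,b) = (0, 3.4), which is not an integer point.
(a,b)=(0,3): 5·0+2·3=6≤10, 6·0+5·3=15≤17, objective 15.
(a,b)=(1,2): 5·1+2·2=9≤10, 6·1+5·2=16≤17, objective 12.
No feasible integer point exceeds 15.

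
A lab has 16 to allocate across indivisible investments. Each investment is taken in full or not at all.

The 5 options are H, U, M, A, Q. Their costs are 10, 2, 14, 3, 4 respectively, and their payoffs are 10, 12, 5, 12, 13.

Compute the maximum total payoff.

This is a 0-1 knapsack instance.
H + U + A: cost 10 + 2 + 3 = 15 ≤ 16, payoff 10 + 12 + 12 = 34.
U + A + Q: cost 2 + 3 + 4 = 9 ≤ 16, payoff 12 + 12 + 13 = 37.
H + U + Q: cost 10 + 2 + 4 = 16 ≤ 16, payoff 10 + 12 + 13 = 35.
Best is U, A, and Q with total payoff 37.

37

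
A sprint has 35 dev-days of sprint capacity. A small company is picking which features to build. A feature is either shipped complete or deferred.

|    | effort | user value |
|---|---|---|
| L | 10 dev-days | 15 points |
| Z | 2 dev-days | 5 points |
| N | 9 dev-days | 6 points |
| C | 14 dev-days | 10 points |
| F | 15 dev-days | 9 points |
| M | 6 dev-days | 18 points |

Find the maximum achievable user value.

48

Take L, Z, C, and M: effort 10 + 2 + 14 + 6 = 32 ≤ 35, user value 15 + 5 + 10 + 18 = 48.
No other feasible combination does better.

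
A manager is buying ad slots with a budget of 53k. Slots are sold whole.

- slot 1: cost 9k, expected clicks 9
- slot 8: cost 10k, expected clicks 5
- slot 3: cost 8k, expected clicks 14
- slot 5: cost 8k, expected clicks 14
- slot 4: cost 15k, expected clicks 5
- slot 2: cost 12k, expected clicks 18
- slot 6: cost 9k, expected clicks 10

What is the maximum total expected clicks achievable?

65

slot 8 + slot 3 + slot 5 + slot 2 + slot 6: cost 10 + 8 + 8 + 12 + 9 = 47 ≤ 53, expected clicks 5 + 14 + 14 + 18 + 10 = 61.
slot 1 + slot 3 + slot 5 + slot 2 + slot 6: cost 9 + 8 + 8 + 12 + 9 = 46 ≤ 53, expected clicks 9 + 14 + 14 + 18 + 10 = 65.
Best is slot 1, slot 3, slot 5, slot 2, and slot 6 with total expected clicks 65.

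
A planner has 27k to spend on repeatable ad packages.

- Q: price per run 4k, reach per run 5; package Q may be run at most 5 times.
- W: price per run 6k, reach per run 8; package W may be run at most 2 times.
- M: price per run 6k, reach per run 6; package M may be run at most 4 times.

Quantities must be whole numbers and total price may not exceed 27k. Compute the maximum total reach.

W has the best ratio (8/6); taking only W gives at most 2×8 = 16 (stopped by the supply cap of 2).
Mixing does better — 5×Q and 1×W: price 26 ≤ 27, reach 5·5 + 1·8 = 33.

33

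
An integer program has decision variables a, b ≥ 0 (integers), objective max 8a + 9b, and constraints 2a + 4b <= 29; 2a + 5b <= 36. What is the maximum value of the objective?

112

(a,b)=(14,0) is feasible, giving 112.
(a,b)=(13,0) is feasible, giving 104.
No feasible integer point exceeds 112.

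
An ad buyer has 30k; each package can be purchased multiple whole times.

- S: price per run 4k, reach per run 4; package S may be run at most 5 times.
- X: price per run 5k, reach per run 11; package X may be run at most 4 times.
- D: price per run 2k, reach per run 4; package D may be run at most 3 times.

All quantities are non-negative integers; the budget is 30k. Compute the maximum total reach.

1×S, 4×X, and 3×D: price 30 ≤ 30, reach 1·4 + 4·11 + 3·4 = 60.
4×X and 3×D: price 26 ≤ 30, reach 4·11 + 3·4 = 56.
Best is 60.

60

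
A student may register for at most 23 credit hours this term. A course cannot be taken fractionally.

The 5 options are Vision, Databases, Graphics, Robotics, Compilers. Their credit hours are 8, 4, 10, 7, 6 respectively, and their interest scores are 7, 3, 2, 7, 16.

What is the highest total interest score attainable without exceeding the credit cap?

30

Vision + Databases + Compilers: credit hours 8 + 4 + 6 = 18 ≤ 23, interest score 7 + 3 + 16 = 26.
Vision + Robotics + Compilers: credit hours 8 + 7 + 6 = 21 ≤ 23, interest score 7 + 7 + 16 = 30.
Databases + Robotics + Compilers: credit hours 4 + 7 + 6 = 17 ≤ 23, interest score 3 + 7 + 16 = 26.
Best is Vision, Robotics, and Compilers with total interest score 30.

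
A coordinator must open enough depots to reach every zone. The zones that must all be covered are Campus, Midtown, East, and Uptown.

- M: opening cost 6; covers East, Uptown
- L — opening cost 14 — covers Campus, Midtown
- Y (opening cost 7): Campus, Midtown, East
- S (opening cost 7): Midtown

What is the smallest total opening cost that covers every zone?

Choose M and Y: together they cover Campus, Midtown, East, Uptown — every zone.
Total opening cost: 6 + 7 = 13.

13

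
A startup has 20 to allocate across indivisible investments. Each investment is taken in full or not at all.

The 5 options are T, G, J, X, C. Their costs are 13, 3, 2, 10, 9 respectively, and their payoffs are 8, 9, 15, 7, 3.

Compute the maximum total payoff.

32

Take T, G, and J: cost 13 + 3 + 2 = 18 ≤ 20, payoff 8 + 9 + 15 = 32.
No other feasible combination does better.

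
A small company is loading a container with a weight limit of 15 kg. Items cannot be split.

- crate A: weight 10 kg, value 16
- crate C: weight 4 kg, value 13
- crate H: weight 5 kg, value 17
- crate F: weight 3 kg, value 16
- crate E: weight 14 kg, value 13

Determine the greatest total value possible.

Allowing fractional choices, the relaxed optimum would be about 50.8, but items are indivisible.
crate C + crate H + crate F: weight 4 + 5 + 3 = 12 ≤ 15, value 13 + 17 + 16 = 46.
crate A + crate H: weight 10 + 5 = 15 ≤ 15, value 16 + 17 = 33.
crate H + crate F: weight 5 + 3 = 8 ≤ 15, value 17 + 16 = 33.
Best is crate C, crate H, and crate F with total value 46.

46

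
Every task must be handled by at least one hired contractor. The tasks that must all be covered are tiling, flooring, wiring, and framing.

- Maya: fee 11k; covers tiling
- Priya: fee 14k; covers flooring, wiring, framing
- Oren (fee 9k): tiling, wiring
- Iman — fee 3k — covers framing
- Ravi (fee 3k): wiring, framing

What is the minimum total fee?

23

The greedy cost-per-new-task heuristic would pick Ravi, Oren, and Priya for 26, but a cheaper cover exists.
Choose Priya and Oren: together they cover tiling, flooring, wiring, framing — every task.
Total fee: 14 + 9 = 23.
No cover costs less than 23.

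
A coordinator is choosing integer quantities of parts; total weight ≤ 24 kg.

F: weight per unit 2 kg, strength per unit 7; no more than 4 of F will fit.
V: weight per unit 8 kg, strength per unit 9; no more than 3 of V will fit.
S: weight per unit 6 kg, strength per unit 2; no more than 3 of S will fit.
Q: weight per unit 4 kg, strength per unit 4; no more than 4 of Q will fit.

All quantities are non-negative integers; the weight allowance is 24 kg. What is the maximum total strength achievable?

This is a bounded integer knapsack.
4×F, 1×V, and 2×Q: weight 24 ≤ 24, strength 4·7 + 1·9 + 2·4 = 45.
4×F and 2×V: weight 24 ≤ 24, strength 4·7 + 2·9 = 46.
Best is 46.

46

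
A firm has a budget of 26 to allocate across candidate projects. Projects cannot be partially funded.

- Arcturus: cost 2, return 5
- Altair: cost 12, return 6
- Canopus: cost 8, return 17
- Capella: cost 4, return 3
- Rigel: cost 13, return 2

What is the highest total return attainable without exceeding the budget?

Take Arcturus, Altair, Canopus, and Capella: cost 2 + 12 + 8 + 4 = 26 ≤ 26, return 5 + 6 + 17 + 3 = 31.
No other feasible combination does better.

31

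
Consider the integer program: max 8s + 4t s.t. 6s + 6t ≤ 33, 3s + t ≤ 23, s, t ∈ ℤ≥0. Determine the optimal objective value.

40

(s,t)=(5,0): 6·5+6·0=30≤33, 3·5+1·0=15≤23, objective 40.
(s,t)=(4,1): 6·4+6·1=30≤33, 3·4+1·1=13≤23, objective 36.
The best lattice point is (5,0), giving 40.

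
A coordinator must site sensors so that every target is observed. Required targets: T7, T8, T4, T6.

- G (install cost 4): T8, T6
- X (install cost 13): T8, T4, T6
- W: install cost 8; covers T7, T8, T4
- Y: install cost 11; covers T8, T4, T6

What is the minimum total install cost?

12

Choose G and W: together they cover T7, T8, T4, T6 — every target.
Total install cost: 4 + 8 = 12.
No cover costs less than 12.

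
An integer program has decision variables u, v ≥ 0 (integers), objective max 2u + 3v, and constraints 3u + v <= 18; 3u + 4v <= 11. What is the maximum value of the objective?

(u,v)=(1,2): 3·1+1·2=5≤18, 3·1+4·2=11≤11, objective 8.
(u,v)=(2,1): 3·2+1·1=7≤18, 3·2+4·1=10≤11, objective 7.
(u,v)=(0,2): 3·0+1·2=2≤18, 3·0+4·2=8≤11, objective 6.
The best lattice point is (1,2), giving 8.

8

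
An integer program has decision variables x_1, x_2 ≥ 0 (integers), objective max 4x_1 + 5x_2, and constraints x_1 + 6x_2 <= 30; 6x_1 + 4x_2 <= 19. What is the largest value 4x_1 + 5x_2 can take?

(x_1,x_2)=(0,4): 1·0+6·4=24≤30, 6·0+4·4=16≤19, objective 20.
(x_1,x_2)=(1,3): 1·1+6·3=19≤30, 6·1+4·3=18≤19, objective 19.
Maximum is 20 at (x_1,x_2)=(0,4).

20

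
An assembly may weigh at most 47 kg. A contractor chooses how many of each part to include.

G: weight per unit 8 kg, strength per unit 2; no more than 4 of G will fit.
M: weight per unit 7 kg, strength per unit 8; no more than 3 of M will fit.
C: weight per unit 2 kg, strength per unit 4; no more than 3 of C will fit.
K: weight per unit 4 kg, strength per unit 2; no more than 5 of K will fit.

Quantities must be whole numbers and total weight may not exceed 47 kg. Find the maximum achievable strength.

This is a bounded integer knapsack.
C has the best ratio (4/2); taking only C gives at most 3×4 = 12 (stopped by the supply cap of 3).
Mixing does better — 3×M, 3×C, and 5×K: weight 47 ≤ 47, strength 3·8 + 3·4 + 5·2 = 46.

46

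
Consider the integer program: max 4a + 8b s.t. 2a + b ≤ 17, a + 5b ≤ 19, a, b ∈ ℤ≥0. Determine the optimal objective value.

44

(a,b)=(7,2): 2·7+1·2=16≤17, 1·7+5·2=17≤19, objective 44.
(a,b)=(6,2): 2·6+1·2=14≤17, 1·6+5·2=16≤19, objective 40.
(a,b)=(8,1): 2·8+1·1=17≤17, 1·8+5·1=13≤19, objective 40.
Maximum is 44 at (a,b)=(7,2).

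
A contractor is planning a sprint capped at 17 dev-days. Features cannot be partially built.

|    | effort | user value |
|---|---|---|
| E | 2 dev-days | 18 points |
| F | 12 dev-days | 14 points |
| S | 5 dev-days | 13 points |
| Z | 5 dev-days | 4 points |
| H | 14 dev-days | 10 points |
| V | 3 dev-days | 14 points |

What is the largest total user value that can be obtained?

Allowing fractional choices, the relaxed optimum would be about 53.2, but features are indivisible.
E + S + Z + V: effort 2 + 5 + 5 + 3 = 15 ≤ 17, user value 18 + 13 + 4 + 14 = 49.
E + F + V: effort 2 + 12 + 3 = 17 ≤ 17, user value 18 + 14 + 14 = 46.
Best is E, S, Z, and V with total user value 49.

49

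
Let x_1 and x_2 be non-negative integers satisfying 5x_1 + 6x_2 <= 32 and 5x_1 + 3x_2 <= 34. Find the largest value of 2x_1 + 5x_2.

(x_1,x_2)=(0,5) is feasible, giving 25.
(x_1,x_2)=(1,4) is feasible, giving 22.
No feasible integer point exceeds 25.

25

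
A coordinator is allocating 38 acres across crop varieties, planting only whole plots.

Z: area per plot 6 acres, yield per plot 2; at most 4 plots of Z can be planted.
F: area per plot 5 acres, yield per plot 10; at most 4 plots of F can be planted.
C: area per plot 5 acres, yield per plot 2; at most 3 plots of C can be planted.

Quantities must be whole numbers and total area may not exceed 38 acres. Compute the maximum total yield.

F has the best ratio (10/5); taking only F gives at most 4×10 = 40 (stopped by the supply cap of 4).
Mixing does better — 4×F and 3×C: area 35 ≤ 38, yield 4·10 + 3·2 = 46.

46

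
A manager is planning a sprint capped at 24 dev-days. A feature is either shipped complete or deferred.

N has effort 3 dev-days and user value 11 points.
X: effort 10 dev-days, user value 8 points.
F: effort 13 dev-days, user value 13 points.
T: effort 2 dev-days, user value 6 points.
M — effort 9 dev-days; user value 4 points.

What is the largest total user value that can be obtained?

30

Allowing fractional choices, the relaxed optimum would be about 34.8, but features are indivisible.
N + X + T + M: effort 3 + 10 + 2 + 9 = 24 ≤ 24, user value 11 + 8 + 6 + 4 = 29.
N + X + T: effort 3 + 10 + 2 = 15 ≤ 24, user value 11 + 8 + 6 = 25.
N + F + T: effort 3 + 13 + 2 = 18 ≤ 24, user value 11 + 13 + 6 = 30.
Best is N, F, and T with total user value 30.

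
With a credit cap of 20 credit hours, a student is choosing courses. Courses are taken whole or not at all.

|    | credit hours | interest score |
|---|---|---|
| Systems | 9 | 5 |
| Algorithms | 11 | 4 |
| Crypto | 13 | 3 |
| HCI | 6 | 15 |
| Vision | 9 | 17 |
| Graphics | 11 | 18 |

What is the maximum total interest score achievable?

35

Take Vision and Graphics: credit hours 9 + 11 = 20 ≤ 20, interest score 17 + 18 = 35.
No other feasible combination does better.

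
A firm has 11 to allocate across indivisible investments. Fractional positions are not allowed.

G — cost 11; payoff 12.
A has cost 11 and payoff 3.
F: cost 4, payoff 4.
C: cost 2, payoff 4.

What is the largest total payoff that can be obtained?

G: cost 11 ≤ 11, payoff 12.
C: cost 2 ≤ 11, payoff 4.
F + C: cost 4 + 2 = 6 ≤ 11, payoff 4 + 4 = 8.
Best is G with total payoff 12.

12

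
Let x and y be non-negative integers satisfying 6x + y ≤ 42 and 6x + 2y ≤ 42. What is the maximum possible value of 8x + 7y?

147

(x,y)=(0,21) is feasible, giving 147.
(x,y)=(0,20) is feasible, giving 140.
The best lattice point is (0,21), giving 147.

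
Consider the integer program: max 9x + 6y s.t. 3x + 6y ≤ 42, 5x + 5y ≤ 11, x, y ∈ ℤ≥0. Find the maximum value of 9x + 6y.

Relaxing integrality, the LP optimum is 19.80 at (x,y) = (2.2, 0), which is not an integer point.
(x,y)=(2,0): 3·2+6·0=6≤42, 5·2+5·0=10≤11, objective 18.
(x,y)=(1,1): 3·1+6·1=9≤42, 5·1+5·1=10≤11, objective 15.
No feasible integer point exceeds 18.

18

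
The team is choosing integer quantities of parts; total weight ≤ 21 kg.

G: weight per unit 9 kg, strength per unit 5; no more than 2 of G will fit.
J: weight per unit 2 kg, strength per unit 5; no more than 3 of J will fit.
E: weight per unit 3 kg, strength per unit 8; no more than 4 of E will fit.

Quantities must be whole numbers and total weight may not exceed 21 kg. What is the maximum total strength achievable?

47

This is a bounded integer knapsack.
E has the best ratio (8/3); taking only E gives at most 4×8 = 32 (stopped by the supply cap of 4).
Mixing does better — 3×J and 4×E: weight 18 ≤ 21, strength 3·5 + 4·8 = 47.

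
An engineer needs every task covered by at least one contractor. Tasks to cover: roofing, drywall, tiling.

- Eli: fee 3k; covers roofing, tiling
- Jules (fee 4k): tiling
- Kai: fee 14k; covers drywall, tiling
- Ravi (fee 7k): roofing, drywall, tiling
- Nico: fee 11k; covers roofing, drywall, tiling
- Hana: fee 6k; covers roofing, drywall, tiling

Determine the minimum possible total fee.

6

This is a weighted set-cover instance.
Hana alone covers roofing, drywall, tiling — every task.
Total fee: 6.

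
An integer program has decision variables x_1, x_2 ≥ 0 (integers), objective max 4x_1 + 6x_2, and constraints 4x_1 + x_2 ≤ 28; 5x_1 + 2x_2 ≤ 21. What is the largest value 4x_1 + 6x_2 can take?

60

The continuous relaxation peaks at (0, 10.5) with value 63.00; rounding to a feasible lattice point costs some objective.
(x_1,x_2)=(0,10): 4·0+1·10=10≤28, 5·0+2·10=20≤21, objective 60.
(x_1,x_2)=(0,9): 4·0+1·9=9≤28, 5·0+2·9=18≤21, objective 54.
No feasible integer point exceeds 60.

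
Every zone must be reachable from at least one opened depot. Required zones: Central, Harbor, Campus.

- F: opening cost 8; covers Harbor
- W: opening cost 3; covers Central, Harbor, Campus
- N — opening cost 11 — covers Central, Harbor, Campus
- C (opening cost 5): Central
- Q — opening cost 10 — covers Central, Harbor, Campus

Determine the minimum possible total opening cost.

W alone covers Central, Harbor, Campus — every zone.
Total opening cost: 3.
No cover costs less than 3.

3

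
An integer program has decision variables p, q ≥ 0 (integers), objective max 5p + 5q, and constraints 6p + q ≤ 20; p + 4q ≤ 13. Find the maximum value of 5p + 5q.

The continuous relaxation peaks at (2.91, 2.52) with value 27.17; rounding to a feasible lattice point costs some objective.
(p,q)=(3,2): 6·3+1·2=20≤20, 1·3+4·2=11≤13, objective 25.
(p,q)=(3,1): 6·3+1·1=19≤20, 1·3+4·1=7≤13, objective 20.
(p,q)=(2,2): 6·2+1·2=14≤20, 1·2+4·2=10≤13, objective 20.
No feasible integer point exceeds 25.

25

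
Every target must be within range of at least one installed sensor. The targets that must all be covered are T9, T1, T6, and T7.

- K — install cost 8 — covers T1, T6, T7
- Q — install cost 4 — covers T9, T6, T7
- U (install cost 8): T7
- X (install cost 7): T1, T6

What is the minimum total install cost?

11

Choose Q and X: together they cover T9, T1, T6, T7 — every target.
Total install cost: 4 + 7 = 11.
No cover costs less than 11.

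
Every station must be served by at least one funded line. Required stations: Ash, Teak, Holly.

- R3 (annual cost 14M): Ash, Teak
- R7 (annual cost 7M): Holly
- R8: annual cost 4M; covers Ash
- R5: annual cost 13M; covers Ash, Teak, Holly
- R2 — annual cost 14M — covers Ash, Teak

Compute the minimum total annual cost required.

The greedy cost-per-new-station heuristic would pick R8 and R5 for 17, but a cheaper cover exists.
R5 alone covers Ash, Teak, Holly — every station.
Total annual cost: 13.
No cover costs less than 13.

13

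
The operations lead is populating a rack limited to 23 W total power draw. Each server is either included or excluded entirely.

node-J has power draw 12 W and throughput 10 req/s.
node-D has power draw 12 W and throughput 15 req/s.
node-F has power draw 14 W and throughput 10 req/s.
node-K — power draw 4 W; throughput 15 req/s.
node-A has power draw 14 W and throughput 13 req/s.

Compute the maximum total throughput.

Treat it as a binary knapsack problem.
Take node-D and node-K: power draw 12 + 4 = 16 ≤ 23, throughput 15 + 15 = 30.
No other feasible combination does better.

30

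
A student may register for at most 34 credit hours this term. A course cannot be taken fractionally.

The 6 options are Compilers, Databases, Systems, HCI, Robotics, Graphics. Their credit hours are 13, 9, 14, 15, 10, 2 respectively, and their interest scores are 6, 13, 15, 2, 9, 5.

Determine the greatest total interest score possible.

This is an integer program with binary decision variables.
Databases + Systems + Graphics: credit hours 9 + 14 + 2 = 25 ≤ 34, interest score 13 + 15 + 5 = 33.
Databases + Systems + Robotics: credit hours 9 + 14 + 10 = 33 ≤ 34, interest score 13 + 15 + 9 = 37.
Best is Databases, Systems, and Robotics with total interest score 37.

37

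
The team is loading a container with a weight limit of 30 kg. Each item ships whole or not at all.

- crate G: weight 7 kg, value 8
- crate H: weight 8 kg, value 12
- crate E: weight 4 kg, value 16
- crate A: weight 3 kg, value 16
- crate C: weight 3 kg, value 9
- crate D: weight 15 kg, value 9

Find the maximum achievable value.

61

Allowing fractional choices, the relaxed optimum would be about 64.0, but items are indivisible.
crate H + crate E + crate A + crate C: weight 8 + 4 + 3 + 3 = 18 ≤ 30, value 12 + 16 + 16 + 9 = 53.
crate G + crate H + crate E + crate A + crate C: weight 7 + 8 + 4 + 3 + 3 = 25 ≤ 30, value 8 + 12 + 16 + 16 + 9 = 61.
crate H + crate E + crate A + crate D: weight 8 + 4 + 3 + 15 = 30 ≤ 30, value 12 + 16 + 16 + 9 = 53.
Best is crate G, crate H, crate E, crate A, and crate C with total value 61.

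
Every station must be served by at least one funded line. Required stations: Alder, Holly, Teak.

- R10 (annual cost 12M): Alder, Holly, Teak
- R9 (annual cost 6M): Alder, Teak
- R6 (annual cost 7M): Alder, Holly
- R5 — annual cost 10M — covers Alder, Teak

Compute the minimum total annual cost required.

12

This is a weighted set-cover instance.
The greedy cost-per-new-station heuristic would pick R9 and R6 for 13, but a cheaper cover exists.
R10 alone covers Alder, Holly, Teak — every station.
Total annual cost: 12.
No cover costs less than 12.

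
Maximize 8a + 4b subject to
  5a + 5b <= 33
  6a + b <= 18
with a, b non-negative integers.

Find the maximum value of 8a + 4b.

32

(a,b)=(2,4) is feasible, giving 32.
(a,b)=(1,5) is feasible, giving 28.
(a,b)=(2,3) is feasible, giving 28.
Maximum is 32 at (a,b)=(2,4).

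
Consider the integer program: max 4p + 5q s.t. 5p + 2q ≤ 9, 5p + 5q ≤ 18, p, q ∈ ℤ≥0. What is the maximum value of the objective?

The continuous relaxation peaks at (0, 3.6) with value 18.00; rounding to a feasible lattice point costs some objective.
(p,q)=(0,3): 5·0+2·3=6≤9, 5·0+5·3=15≤18, objective 15.
(p,q)=(1,2): 5·1+2·2=9≤9, 5·1+5·2=15≤18, objective 14.
Maximum is 15 at (p,q)=(0,3).

15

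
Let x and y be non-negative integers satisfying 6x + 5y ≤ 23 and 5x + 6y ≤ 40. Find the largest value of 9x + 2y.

29

(x,y)=(3,1) is feasible, giving 29.
(x,y)=(3,0) is feasible, giving 27.
The best lattice point is (3,1), giving 29.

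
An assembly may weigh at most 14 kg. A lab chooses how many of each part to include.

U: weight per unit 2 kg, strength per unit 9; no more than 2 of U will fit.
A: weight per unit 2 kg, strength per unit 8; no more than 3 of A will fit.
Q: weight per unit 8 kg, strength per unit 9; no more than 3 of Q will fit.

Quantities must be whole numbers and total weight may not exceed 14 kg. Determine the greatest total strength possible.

42

2×U and 3×A: weight 10 ≤ 14, strength 2·9 + 3·8 = 42.
2×U, 1×A, and 1×Q: weight 14 ≤ 14, strength 2·9 + 1·8 + 1·9 = 35.
Best is 42.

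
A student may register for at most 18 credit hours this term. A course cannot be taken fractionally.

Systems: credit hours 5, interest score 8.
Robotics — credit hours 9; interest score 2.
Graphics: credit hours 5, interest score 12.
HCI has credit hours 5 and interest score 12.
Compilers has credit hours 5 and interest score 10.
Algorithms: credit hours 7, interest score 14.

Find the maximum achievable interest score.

38

This is a 0-1 knapsack instance.
Take Graphics, HCI, and Algorithms: credit hours 5 + 5 + 7 = 17 ≤ 18, interest score 12 + 12 + 14 = 38.
No other feasible combination does better.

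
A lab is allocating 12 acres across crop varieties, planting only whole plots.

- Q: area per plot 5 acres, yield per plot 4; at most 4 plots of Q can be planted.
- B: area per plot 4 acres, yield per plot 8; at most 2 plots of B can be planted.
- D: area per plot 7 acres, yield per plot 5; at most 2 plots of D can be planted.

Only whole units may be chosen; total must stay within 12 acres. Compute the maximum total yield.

1×B and 1×D: area 11 ≤ 12, yield 1·8 + 1·5 = 13.
2×B: area 8 ≤ 12, yield 2·8 = 16.
Best is 16.

16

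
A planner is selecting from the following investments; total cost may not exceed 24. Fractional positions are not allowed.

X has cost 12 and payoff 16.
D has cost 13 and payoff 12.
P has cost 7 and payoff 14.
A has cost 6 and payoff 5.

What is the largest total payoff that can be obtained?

Allowing fractional choices, the relaxed optimum would be about 34.6, but investments are indivisible.
X + P: cost 12 + 7 = 19 ≤ 24, payoff 16 + 14 = 30.
D + P: cost 13 + 7 = 20 ≤ 24, payoff 12 + 14 = 26.
X + A: cost 12 + 6 = 18 ≤ 24, payoff 16 + 5 = 21.
Best is X and P with total payoff 30.

30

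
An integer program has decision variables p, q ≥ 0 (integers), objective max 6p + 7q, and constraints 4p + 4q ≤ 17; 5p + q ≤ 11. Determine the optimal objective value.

28

Relaxing integrality, the LP optimum is 29.75 at (p,q) = (0, 4.25), which is not an integer point.
(p,q)=(0,4): 4·0+4·4=16≤17, 5·0+1·4=4≤11, objective 28.
(p,q)=(1,3): 4·1+4·3=16≤17, 5·1+1·3=8≤11, objective 27.
(p,q)=(0,3): 4·0+4·3=12≤17, 5·0+1·3=3≤11, objective 21.
Maximum is 28 at (p,q)=(0,4).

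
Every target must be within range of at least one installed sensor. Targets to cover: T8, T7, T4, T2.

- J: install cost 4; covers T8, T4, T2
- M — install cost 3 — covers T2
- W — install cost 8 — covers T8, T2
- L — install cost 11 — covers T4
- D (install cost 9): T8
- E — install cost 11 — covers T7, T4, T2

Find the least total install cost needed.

This is an integer covering problem.
Choose J and E: together they cover T8, T7, T4, T2 — every target.
Total install cost: 4 + 11 = 15.
No cover costs less than 15.

15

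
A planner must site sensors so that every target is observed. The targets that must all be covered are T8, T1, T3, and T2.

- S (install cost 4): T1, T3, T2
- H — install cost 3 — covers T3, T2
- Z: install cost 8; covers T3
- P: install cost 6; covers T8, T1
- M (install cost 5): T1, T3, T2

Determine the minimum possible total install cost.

9

This is an integer covering problem.
The greedy cost-per-new-target heuristic would pick S and P for 10, but a cheaper cover exists.
Choose H and P: together they cover T8, T1, T3, T2 — every target.
Total install cost: 3 + 6 = 9.
No cover costs less than 9.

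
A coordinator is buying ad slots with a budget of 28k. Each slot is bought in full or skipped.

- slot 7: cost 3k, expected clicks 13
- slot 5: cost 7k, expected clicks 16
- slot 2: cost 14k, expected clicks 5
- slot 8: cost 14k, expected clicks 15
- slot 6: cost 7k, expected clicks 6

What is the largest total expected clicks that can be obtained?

44

Take slot 7, slot 5, and slot 8: cost 3 + 7 + 14 = 24 ≤ 28, expected clicks 13 + 16 + 15 = 44.
No other feasible combination does better.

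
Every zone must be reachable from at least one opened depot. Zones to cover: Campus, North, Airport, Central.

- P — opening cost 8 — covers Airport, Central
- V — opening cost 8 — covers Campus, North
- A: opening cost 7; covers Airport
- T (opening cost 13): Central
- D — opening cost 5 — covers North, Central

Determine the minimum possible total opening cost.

The greedy cost-per-new-zone heuristic would pick D, A, and V for 20, but a cheaper cover exists.
Choose P and V: together they cover Campus, North, Airport, Central — every zone.
Total opening cost: 8 + 8 = 16.
No cover costs less than 16.

16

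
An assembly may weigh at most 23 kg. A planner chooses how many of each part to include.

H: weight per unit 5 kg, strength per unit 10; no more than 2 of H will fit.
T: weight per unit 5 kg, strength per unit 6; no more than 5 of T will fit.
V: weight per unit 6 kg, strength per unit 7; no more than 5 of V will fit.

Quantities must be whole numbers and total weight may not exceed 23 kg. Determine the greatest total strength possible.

34

2×H, 1×T, and 1×V: weight 21 ≤ 23, strength 2·10 + 1·6 + 1·7 = 33.
2×H and 2×V: weight 22 ≤ 23, strength 2·10 + 2·7 = 34.
Best is 34.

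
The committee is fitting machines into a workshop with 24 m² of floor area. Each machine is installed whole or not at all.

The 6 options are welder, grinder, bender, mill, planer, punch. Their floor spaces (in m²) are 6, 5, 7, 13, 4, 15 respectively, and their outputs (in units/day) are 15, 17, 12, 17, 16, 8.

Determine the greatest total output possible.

60

Treat it as a binary knapsack problem.
Allowing fractional choices, the relaxed optimum would be about 62.6, but machines are indivisible.
welder + grinder + bender + planer: floor space 6 + 5 + 7 + 4 = 22 ≤ 24, output 15 + 17 + 12 + 16 = 60.
grinder + mill + planer: floor space 5 + 13 + 4 = 22 ≤ 24, output 17 + 17 + 16 = 50.
Best is welder, grinder, bender, and planer with total output 60.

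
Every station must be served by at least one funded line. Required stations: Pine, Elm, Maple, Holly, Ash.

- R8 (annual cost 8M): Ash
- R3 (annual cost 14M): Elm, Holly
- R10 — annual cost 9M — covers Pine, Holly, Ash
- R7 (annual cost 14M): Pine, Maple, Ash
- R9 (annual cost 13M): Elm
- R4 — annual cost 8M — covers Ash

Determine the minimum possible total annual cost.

28

This is an integer covering problem.
Choose R3 and R7: together they cover Pine, Elm, Maple, Holly, Ash — every station.
Total annual cost: 14 + 14 = 28.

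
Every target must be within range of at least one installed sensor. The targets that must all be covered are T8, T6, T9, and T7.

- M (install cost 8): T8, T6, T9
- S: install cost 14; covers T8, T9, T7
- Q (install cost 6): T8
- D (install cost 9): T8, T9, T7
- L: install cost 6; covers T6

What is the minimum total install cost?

This is an integer covering problem.
The greedy cost-per-new-target heuristic would pick M and D for 17, but a cheaper cover exists.
Choose D and L: together they cover T8, T6, T9, T7 — every target.
Total install cost: 9 + 6 = 15.
No cover costs less than 15.

15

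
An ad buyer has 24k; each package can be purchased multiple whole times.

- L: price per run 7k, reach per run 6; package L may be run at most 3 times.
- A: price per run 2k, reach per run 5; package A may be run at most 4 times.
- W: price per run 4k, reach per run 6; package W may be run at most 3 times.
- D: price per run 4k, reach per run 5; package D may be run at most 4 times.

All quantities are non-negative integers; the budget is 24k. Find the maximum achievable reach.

4×A, 2×W, and 2×D: price 24 ≤ 24, reach 4·5 + 2·6 + 2·5 = 42.
4×A, 3×W, and 1×D: price 24 ≤ 24, reach 4·5 + 3·6 + 1·5 = 43.
Best is 43.

43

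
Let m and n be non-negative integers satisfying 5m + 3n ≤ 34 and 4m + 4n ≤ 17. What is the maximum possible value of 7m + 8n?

(m,n)=(0,4): 5·0+3·4=12≤34, 4·0+4·4=16≤17, objective 32.
(m,n)=(1,3): 5·1+3·3=14≤34, 4·1+4·3=16≤17, objective 31.
Maximum is 32 at (m,n)=(0,4).

32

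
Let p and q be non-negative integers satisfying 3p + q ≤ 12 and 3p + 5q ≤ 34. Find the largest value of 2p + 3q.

The continuous relaxation peaks at (2.17, 5.5) with value 20.83; rounding to a feasible lattice point costs some objective.
(p,q)=(1,6): 3·1+1·6=9≤12, 3·1+5·6=33≤34, objective 20.
(p,q)=(2,5): 3·2+1·5=11≤12, 3·2+5·5=31≤34, objective 19.
(p,q)=(0,6): 3·0+1·6=6≤12, 3·0+5·6=30≤34, objective 18.
No feasible integer point exceeds 20.

20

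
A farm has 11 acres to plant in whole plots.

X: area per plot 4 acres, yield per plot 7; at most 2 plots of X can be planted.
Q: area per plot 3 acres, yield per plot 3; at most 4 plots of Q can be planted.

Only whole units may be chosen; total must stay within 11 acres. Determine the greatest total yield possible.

17

This is a bounded integer knapsack.
2×X: area 8 ≤ 11, yield 2·7 = 14.
2×X and 1×Q: area 11 ≤ 11, yield 2·7 + 1·3 = 17.
Best is 17.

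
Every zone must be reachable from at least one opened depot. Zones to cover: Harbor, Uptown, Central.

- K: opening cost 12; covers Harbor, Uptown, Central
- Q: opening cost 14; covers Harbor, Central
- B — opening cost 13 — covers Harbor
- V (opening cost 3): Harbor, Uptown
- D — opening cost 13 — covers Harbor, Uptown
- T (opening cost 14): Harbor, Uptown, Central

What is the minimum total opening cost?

12

The greedy cost-per-new-zone heuristic would pick V and K for 15, but a cheaper cover exists.
K alone covers Harbor, Uptown, Central — every zone.
Total opening cost: 12.
No cover costs less than 12.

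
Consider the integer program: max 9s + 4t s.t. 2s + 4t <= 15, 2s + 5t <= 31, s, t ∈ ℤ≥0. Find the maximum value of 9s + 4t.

The continuous relaxation peaks at (7.5, 0) with value 67.50; rounding to a feasible lattice point costs some objective.
(s,t)=(7,0): 2·7+4·0=14≤15, 2·7+5·0=14≤31, objective 63.
(s,t)=(6,0): 2·6+4·0=12≤15, 2·6+5·0=12≤31, objective 54.
Maximum is 63 at (s,t)=(7,0).

63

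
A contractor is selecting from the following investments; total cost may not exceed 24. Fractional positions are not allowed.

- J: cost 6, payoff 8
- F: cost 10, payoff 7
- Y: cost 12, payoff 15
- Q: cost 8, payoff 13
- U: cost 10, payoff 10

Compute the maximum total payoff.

Allowing fractional choices, the relaxed optimum would be about 33.5, but investments are indivisible.
Y + Q: cost 12 + 8 = 20 ≤ 24, payoff 15 + 13 = 28.
J + F + Q: cost 6 + 10 + 8 = 24 ≤ 24, payoff 8 + 7 + 13 = 28.
J + Q + U: cost 6 + 8 + 10 = 24 ≤ 24, payoff 8 + 13 + 10 = 31.
Best is J, Q, and U with total payoff 31.

31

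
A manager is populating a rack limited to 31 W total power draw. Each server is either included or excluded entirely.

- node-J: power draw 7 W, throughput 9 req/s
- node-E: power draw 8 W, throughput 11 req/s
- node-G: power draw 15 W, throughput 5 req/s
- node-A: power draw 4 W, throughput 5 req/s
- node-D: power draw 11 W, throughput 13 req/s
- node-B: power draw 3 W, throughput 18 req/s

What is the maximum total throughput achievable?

node-J + node-E + node-D + node-B: power draw 7 + 8 + 11 + 3 = 29 ≤ 31, throughput 9 + 11 + 13 + 18 = 51.
node-E + node-A + node-D + node-B: power draw 8 + 4 + 11 + 3 = 26 ≤ 31, throughput 11 + 5 + 13 + 18 = 47.
Best is node-J, node-E, node-D, and node-B with total throughput 51.

51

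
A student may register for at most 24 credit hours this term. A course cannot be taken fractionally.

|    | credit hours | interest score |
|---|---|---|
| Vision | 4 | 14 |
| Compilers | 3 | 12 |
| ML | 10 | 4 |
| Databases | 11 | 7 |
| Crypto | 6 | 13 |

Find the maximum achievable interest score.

46

Vision + Compilers + Databases + Crypto: credit hours 4 + 3 + 11 + 6 = 24 ≤ 24, interest score 14 + 12 + 7 + 13 = 46.
Vision + Compilers + ML + Crypto: credit hours 4 + 3 + 10 + 6 = 23 ≤ 24, interest score 14 + 12 + 4 + 13 = 43.
Best is Vision, Compilers, Databases, and Crypto with total interest score 46.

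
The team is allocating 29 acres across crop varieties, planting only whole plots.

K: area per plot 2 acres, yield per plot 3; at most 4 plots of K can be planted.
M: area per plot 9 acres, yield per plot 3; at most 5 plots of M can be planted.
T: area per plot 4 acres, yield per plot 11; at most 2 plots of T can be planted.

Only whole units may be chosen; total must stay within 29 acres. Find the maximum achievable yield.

This is a bounded integer knapsack.
T has the best ratio (11/4); taking only T gives at most 2×11 = 22 (stopped by the supply cap of 2).
Mixing does better — 4×K, 1×M, and 2×T: area 25 ≤ 29, yield 4·3 + 1·3 + 2·11 = 37.

37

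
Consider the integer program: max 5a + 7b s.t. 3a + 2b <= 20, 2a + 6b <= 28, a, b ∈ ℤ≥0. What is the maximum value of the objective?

41

(a,b)=(4,3): 3·4+2·3=18≤20, 2·4+6·3=26≤28, objective 41.
(a,b)=(5,2): 3·5+2·2=19≤20, 2·5+6·2=22≤28, objective 39.
(a,b)=(3,3): 3·3+2·3=15≤20, 2·3+6·3=24≤28, objective 36.
(a,b)=(4,2): 3·4+2·2=16≤20, 2·4+6·2=20≤28, objective 34.
The best lattice point is (4,3), giving 41.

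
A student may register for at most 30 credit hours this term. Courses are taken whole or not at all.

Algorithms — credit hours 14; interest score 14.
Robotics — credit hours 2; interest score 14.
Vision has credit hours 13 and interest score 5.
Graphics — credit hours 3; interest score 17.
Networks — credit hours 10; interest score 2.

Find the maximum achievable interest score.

Algorithms + Robotics + Graphics: credit hours 14 + 2 + 3 = 19 ≤ 30, interest score 14 + 14 + 17 = 45.
Robotics + Vision + Graphics + Networks: credit hours 2 + 13 + 3 + 10 = 28 ≤ 30, interest score 14 + 5 + 17 + 2 = 38.
Algorithms + Robotics + Graphics + Networks: credit hours 14 + 2 + 3 + 10 = 29 ≤ 30, interest score 14 + 14 + 17 + 2 = 47.
Best is Algorithms, Robotics, Graphics, and Networks with total interest score 47.

47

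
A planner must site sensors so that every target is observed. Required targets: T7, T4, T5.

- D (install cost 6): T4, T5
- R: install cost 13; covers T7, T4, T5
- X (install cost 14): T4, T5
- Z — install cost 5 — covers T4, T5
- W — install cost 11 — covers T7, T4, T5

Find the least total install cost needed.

This is a weighted set-cover instance.
W alone covers T7, T4, T5 — every target.
Total install cost: 11.

11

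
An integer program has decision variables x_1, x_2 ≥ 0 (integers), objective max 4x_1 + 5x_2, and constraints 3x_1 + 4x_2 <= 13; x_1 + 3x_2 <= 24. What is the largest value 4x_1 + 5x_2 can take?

Relaxing integrality, the LP optimum is 17.33 at (x_1,x_2) = (4.33, 0), which is not an integer point.
(x_1,x_2)=(3,1): 3·3+4·1=13≤13, 1·3+3·1=6≤24, objective 17.
(x_1,x_2)=(4,0): 3·4+4·0=12≤13, 1·4+3·0=4≤24, objective 16.
(x_1,x_2)=(2,1): 3·2+4·1=10≤13, 1·2+3·1=5≤24, objective 13.
Maximum is 17 at (x_1,x_2)=(3,1).

17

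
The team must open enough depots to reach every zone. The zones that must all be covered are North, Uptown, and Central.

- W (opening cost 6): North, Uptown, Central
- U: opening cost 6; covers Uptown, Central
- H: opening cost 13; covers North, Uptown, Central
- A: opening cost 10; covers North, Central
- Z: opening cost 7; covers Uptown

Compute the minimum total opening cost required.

6

W alone covers North, Uptown, Central — every zone.
Total opening cost: 6.
No cover costs less than 6.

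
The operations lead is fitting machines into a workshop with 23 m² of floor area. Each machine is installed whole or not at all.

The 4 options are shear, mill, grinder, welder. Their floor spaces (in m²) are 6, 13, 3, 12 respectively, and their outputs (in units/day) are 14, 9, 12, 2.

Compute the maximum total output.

Take shear, mill, and grinder: floor space 6 + 13 + 3 = 22 ≤ 23, output 14 + 9 + 12 = 35.
No other feasible combination does better.

35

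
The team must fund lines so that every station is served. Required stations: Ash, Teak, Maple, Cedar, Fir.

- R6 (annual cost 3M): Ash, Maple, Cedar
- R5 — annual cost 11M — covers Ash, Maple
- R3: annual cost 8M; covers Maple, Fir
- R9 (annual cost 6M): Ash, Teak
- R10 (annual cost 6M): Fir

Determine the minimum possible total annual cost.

15

This is an integer covering problem.
Choose R6, R9, and R10: together they cover Ash, Teak, Maple, Cedar, Fir — every station.
Total annual cost: 3 + 6 + 6 = 15.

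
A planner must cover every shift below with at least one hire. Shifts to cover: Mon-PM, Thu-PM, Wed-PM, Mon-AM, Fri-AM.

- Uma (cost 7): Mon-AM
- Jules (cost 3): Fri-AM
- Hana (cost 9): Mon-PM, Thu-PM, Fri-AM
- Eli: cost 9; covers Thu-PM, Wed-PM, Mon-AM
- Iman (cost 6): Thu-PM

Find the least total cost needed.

18

This is a weighted set-cover instance.
The greedy cost-per-new-shift heuristic would pick Jules, Eli, and Hana for 21, but a cheaper cover exists.
Choose Hana and Eli: together they cover Mon-PM, Thu-PM, Wed-PM, Mon-AM, Fri-AM — every shift.
Total cost: 9 + 9 = 18.
No cover costs less than 18.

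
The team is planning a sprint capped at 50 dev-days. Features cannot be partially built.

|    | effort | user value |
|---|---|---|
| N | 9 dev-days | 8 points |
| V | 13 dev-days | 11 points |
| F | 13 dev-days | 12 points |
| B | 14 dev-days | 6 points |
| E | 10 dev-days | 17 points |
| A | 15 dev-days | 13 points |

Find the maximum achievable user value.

N + F + E + A: effort 9 + 13 + 10 + 15 = 47 ≤ 50, user value 8 + 12 + 17 + 13 = 50.
N + V + E + A: effort 9 + 13 + 10 + 15 = 47 ≤ 50, user value 8 + 11 + 17 + 13 = 49.
N + V + F + E: effort 9 + 13 + 13 + 10 = 45 ≤ 50, user value 8 + 11 + 12 + 17 = 48.
Best is N, F, E, and A with total user value 50.

50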